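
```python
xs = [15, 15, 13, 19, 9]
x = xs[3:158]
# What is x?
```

xs has length 5. The slice xs[3:158] selects indices [3, 4] (3->19, 4->9), giving [19, 9].

[19, 9]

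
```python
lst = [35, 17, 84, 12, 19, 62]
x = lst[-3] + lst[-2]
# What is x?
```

lst has length 6. Negative index -3 maps to positive index 6 + (-3) = 3. lst[3] = 12.
lst has length 6. Negative index -2 maps to positive index 6 + (-2) = 4. lst[4] = 19.
Sum: 12 + 19 = 31.

31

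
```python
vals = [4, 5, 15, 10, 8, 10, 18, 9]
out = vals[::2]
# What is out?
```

vals has length 8. The slice vals[::2] selects indices [0, 2, 4, 6] (0->4, 2->15, 4->8, 6->18), giving [4, 15, 8, 18].

[4, 15, 8, 18]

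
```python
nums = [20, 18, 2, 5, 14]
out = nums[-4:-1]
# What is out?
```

nums has length 5. The slice nums[-4:-1] selects indices [1, 2, 3] (1->18, 2->2, 3->5), giving [18, 2, 5].

[18, 2, 5]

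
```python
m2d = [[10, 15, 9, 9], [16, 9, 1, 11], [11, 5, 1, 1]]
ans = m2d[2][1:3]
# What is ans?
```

m2d[2] = [11, 5, 1, 1]. m2d[2] has length 4. The slice m2d[2][1:3] selects indices [1, 2] (1->5, 2->1), giving [5, 1].

[5, 1]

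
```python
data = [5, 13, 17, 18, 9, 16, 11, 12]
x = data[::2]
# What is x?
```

data has length 8. The slice data[::2] selects indices [0, 2, 4, 6] (0->5, 2->17, 4->9, 6->11), giving [5, 17, 9, 11].

[5, 17, 9, 11]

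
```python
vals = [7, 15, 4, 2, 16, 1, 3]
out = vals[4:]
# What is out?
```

vals has length 7. The slice vals[4:] selects indices [4, 5, 6] (4->16, 5->1, 6->3), giving [16, 1, 3].

[16, 1, 3]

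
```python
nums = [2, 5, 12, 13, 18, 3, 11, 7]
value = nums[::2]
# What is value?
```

nums has length 8. The slice nums[::2] selects indices [0, 2, 4, 6] (0->2, 2->12, 4->18, 6->11), giving [2, 12, 18, 11].

[2, 12, 18, 11]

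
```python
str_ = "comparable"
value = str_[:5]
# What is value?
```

str_ has length 10. The slice str_[:5] selects indices [0, 1, 2, 3, 4] (0->'c', 1->'o', 2->'m', 3->'p', 4->'a'), giving 'compa'.

'compa'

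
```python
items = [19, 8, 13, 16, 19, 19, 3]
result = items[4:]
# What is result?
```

items has length 7. The slice items[4:] selects indices [4, 5, 6] (4->19, 5->19, 6->3), giving [19, 19, 3].

[19, 19, 3]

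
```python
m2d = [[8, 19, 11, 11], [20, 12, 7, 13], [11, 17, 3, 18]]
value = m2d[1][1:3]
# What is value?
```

m2d[1] = [20, 12, 7, 13]. m2d[1] has length 4. The slice m2d[1][1:3] selects indices [1, 2] (1->12, 2->7), giving [12, 7].

[12, 7]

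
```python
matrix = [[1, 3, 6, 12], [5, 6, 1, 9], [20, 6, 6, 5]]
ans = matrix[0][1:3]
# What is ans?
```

matrix[0] = [1, 3, 6, 12]. matrix[0] has length 4. The slice matrix[0][1:3] selects indices [1, 2] (1->3, 2->6), giving [3, 6].

[3, 6]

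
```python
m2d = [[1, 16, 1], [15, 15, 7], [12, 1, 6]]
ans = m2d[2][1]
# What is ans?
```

m2d[2] = [12, 1, 6]. Taking column 1 of that row yields 1.

1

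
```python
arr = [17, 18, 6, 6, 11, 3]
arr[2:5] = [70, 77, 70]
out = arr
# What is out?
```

arr starts as [17, 18, 6, 6, 11, 3] (length 6). The slice arr[2:5] covers indices [2, 3, 4] with values [6, 6, 11]. Replacing that slice with [70, 77, 70] (same length) produces [17, 18, 70, 77, 70, 3].

[17, 18, 70, 77, 70, 3]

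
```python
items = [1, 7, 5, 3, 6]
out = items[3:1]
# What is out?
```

items has length 5. The slice items[3:1] resolves to an empty index range, so the result is [].

[]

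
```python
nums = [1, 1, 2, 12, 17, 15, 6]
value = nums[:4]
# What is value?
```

nums has length 7. The slice nums[:4] selects indices [0, 1, 2, 3] (0->1, 1->1, 2->2, 3->12), giving [1, 1, 2, 12].

[1, 1, 2, 12]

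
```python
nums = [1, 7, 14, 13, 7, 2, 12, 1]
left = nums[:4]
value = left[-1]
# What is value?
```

nums has length 8. The slice nums[:4] selects indices [0, 1, 2, 3] (0->1, 1->7, 2->14, 3->13), giving [1, 7, 14, 13]. So left = [1, 7, 14, 13]. Then left[-1] = 13.

13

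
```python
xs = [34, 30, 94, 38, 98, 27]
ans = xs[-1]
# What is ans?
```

xs has length 6. Negative index -1 maps to positive index 6 + (-1) = 5. xs[5] = 27.

27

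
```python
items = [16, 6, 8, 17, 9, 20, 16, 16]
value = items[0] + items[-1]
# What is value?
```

items has length 8. items[0] = 16.
items has length 8. Negative index -1 maps to positive index 8 + (-1) = 7. items[7] = 16.
Sum: 16 + 16 = 32.

32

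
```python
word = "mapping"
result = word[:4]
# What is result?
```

word has length 7. The slice word[:4] selects indices [0, 1, 2, 3] (0->'m', 1->'a', 2->'p', 3->'p'), giving 'mapp'.

'mapp'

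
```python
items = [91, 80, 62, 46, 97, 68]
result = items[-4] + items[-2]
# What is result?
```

items has length 6. Negative index -4 maps to positive index 6 + (-4) = 2. items[2] = 62.
items has length 6. Negative index -2 maps to positive index 6 + (-2) = 4. items[4] = 97.
Sum: 62 + 97 = 159.

159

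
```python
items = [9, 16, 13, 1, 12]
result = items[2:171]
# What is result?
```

items has length 5. The slice items[2:171] selects indices [2, 3, 4] (2->13, 3->1, 4->12), giving [13, 1, 12].

[13, 1, 12]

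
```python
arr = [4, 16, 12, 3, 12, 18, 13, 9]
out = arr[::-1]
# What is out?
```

arr has length 8. The slice arr[::-1] selects indices [7, 6, 5, 4, 3, 2, 1, 0] (7->9, 6->13, 5->18, 4->12, 3->3, 2->12, 1->16, 0->4), giving [9, 13, 18, 12, 3, 12, 16, 4].

[9, 13, 18, 12, 3, 12, 16, 4]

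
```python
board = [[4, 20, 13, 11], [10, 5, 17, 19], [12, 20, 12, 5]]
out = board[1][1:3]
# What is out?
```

board[1] = [10, 5, 17, 19]. board[1] has length 4. The slice board[1][1:3] selects indices [1, 2] (1->5, 2->17), giving [5, 17].

[5, 17]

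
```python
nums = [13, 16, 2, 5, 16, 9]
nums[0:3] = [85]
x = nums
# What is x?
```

nums starts as [13, 16, 2, 5, 16, 9] (length 6). The slice nums[0:3] covers indices [0, 1, 2] with values [13, 16, 2]. Replacing that slice with [85] (different length) produces [85, 5, 16, 9].

[85, 5, 16, 9]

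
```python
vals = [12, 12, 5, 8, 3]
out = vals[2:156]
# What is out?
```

vals has length 5. The slice vals[2:156] selects indices [2, 3, 4] (2->5, 3->8, 4->3), giving [5, 8, 3].

[5, 8, 3]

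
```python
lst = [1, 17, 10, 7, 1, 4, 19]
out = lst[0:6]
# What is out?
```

lst has length 7. The slice lst[0:6] selects indices [0, 1, 2, 3, 4, 5] (0->1, 1->17, 2->10, 3->7, 4->1, 5->4), giving [1, 17, 10, 7, 1, 4].

[1, 17, 10, 7, 1, 4]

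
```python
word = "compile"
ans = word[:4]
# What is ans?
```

word has length 7. The slice word[:4] selects indices [0, 1, 2, 3] (0->'c', 1->'o', 2->'m', 3->'p'), giving 'comp'.

'comp'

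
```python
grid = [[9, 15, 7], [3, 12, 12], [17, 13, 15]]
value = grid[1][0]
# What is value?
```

grid[1] = [3, 12, 12]. Taking column 0 of that row yields 3.

3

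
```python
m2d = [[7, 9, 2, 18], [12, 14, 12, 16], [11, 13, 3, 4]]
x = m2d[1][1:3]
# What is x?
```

m2d[1] = [12, 14, 12, 16]. m2d[1] has length 4. The slice m2d[1][1:3] selects indices [1, 2] (1->14, 2->12), giving [14, 12].

[14, 12]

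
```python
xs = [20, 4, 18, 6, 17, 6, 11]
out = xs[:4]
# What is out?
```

xs has length 7. The slice xs[:4] selects indices [0, 1, 2, 3] (0->20, 1->4, 2->18, 3->6), giving [20, 4, 18, 6].

[20, 4, 18, 6]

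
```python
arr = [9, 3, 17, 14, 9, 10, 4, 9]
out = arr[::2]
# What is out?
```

arr has length 8. The slice arr[::2] selects indices [0, 2, 4, 6] (0->9, 2->17, 4->9, 6->4), giving [9, 17, 9, 4].

[9, 17, 9, 4]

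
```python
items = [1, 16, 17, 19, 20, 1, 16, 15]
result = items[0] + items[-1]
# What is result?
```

items has length 8. items[0] = 1.
items has length 8. Negative index -1 maps to positive index 8 + (-1) = 7. items[7] = 15.
Sum: 1 + 15 = 16.

16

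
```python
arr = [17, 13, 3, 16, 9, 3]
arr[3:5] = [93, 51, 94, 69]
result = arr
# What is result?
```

arr starts as [17, 13, 3, 16, 9, 3] (length 6). The slice arr[3:5] covers indices [3, 4] with values [16, 9]. Replacing that slice with [93, 51, 94, 69] (different length) produces [17, 13, 3, 93, 51, 94, 69, 3].

[17, 13, 3, 93, 51, 94, 69, 3]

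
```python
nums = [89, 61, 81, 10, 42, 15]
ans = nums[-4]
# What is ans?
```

nums has length 6. Negative index -4 maps to positive index 6 + (-4) = 2. nums[2] = 81.

81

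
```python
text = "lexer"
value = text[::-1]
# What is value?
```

text has length 5. The slice text[::-1] selects indices [4, 3, 2, 1, 0] (4->'r', 3->'e', 2->'x', 1->'e', 0->'l'), giving 'rexel'.

'rexel'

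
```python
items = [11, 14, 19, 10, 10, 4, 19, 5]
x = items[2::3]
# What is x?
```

items has length 8. The slice items[2::3] selects indices [2, 5] (2->19, 5->4), giving [19, 4].

[19, 4]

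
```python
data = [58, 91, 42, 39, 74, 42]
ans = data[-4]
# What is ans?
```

data has length 6. Negative index -4 maps to positive index 6 + (-4) = 2. data[2] = 42.

42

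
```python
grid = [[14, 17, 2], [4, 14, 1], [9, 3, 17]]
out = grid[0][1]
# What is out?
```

grid[0] = [14, 17, 2]. Taking column 1 of that row yields 17.

17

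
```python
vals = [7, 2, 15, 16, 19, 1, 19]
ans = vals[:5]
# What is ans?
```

vals has length 7. The slice vals[:5] selects indices [0, 1, 2, 3, 4] (0->7, 1->2, 2->15, 3->16, 4->19), giving [7, 2, 15, 16, 19].

[7, 2, 15, 16, 19]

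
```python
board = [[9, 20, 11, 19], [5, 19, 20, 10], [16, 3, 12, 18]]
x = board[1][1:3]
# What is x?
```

board[1] = [5, 19, 20, 10]. board[1] has length 4. The slice board[1][1:3] selects indices [1, 2] (1->19, 2->20), giving [19, 20].

[19, 20]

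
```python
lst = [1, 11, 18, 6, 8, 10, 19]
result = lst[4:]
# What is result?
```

lst has length 7. The slice lst[4:] selects indices [4, 5, 6] (4->8, 5->10, 6->19), giving [8, 10, 19].

[8, 10, 19]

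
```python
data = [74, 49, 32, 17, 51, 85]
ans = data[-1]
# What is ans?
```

data has length 6. Negative index -1 maps to positive index 6 + (-1) = 5. data[5] = 85.

85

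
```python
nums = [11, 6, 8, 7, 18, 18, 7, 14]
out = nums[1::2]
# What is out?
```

nums has length 8. The slice nums[1::2] selects indices [1, 3, 5, 7] (1->6, 3->7, 5->18, 7->14), giving [6, 7, 18, 14].

[6, 7, 18, 14]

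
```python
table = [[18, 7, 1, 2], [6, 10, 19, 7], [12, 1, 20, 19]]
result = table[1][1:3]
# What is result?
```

table[1] = [6, 10, 19, 7]. table[1] has length 4. The slice table[1][1:3] selects indices [1, 2] (1->10, 2->19), giving [10, 19].

[10, 19]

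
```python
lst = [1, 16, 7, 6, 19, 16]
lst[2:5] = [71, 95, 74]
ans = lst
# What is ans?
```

lst starts as [1, 16, 7, 6, 19, 16] (length 6). The slice lst[2:5] covers indices [2, 3, 4] with values [7, 6, 19]. Replacing that slice with [71, 95, 74] (same length) produces [1, 16, 71, 95, 74, 16].

[1, 16, 71, 95, 74, 16]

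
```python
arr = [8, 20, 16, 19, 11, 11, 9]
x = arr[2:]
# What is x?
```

arr has length 7. The slice arr[2:] selects indices [2, 3, 4, 5, 6] (2->16, 3->19, 4->11, 5->11, 6->9), giving [16, 19, 11, 11, 9].

[16, 19, 11, 11, 9]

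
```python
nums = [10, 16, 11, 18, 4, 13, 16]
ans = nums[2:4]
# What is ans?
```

nums has length 7. The slice nums[2:4] selects indices [2, 3] (2->11, 3->18), giving [11, 18].

[11, 18]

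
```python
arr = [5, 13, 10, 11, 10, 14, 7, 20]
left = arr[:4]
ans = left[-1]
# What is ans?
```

arr has length 8. The slice arr[:4] selects indices [0, 1, 2, 3] (0->5, 1->13, 2->10, 3->11), giving [5, 13, 10, 11]. So left = [5, 13, 10, 11]. Then left[-1] = 11.

11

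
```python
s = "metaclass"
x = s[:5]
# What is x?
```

s has length 9. The slice s[:5] selects indices [0, 1, 2, 3, 4] (0->'m', 1->'e', 2->'t', 3->'a', 4->'c'), giving 'metac'.

'metac'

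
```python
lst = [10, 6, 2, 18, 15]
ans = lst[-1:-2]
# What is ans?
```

lst has length 5. The slice lst[-1:-2] resolves to an empty index range, so the result is [].

[]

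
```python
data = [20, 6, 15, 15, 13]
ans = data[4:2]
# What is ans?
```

data has length 5. The slice data[4:2] resolves to an empty index range, so the result is [].

[]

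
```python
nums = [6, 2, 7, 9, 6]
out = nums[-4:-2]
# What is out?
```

nums has length 5. The slice nums[-4:-2] selects indices [1, 2] (1->2, 2->7), giving [2, 7].

[2, 7]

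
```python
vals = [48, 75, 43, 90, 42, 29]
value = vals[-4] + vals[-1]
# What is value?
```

vals has length 6. Negative index -4 maps to positive index 6 + (-4) = 2. vals[2] = 43.
vals has length 6. Negative index -1 maps to positive index 6 + (-1) = 5. vals[5] = 29.
Sum: 43 + 29 = 72.

72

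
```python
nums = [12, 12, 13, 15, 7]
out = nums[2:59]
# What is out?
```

nums has length 5. The slice nums[2:59] selects indices [2, 3, 4] (2->13, 3->15, 4->7), giving [13, 15, 7].

[13, 15, 7]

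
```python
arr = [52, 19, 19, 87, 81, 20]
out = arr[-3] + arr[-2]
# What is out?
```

arr has length 6. Negative index -3 maps to positive index 6 + (-3) = 3. arr[3] = 87.
arr has length 6. Negative index -2 maps to positive index 6 + (-2) = 4. arr[4] = 81.
Sum: 87 + 81 = 168.

168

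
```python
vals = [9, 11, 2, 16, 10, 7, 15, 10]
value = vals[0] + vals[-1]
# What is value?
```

vals has length 8. vals[0] = 9.
vals has length 8. Negative index -1 maps to positive index 8 + (-1) = 7. vals[7] = 10.
Sum: 9 + 10 = 19.

19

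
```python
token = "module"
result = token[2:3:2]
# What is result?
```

token has length 6. The slice token[2:3:2] selects indices [2] (2->'d'), giving 'd'.

'd'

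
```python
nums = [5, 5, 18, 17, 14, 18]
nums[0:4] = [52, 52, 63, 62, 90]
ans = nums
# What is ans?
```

nums starts as [5, 5, 18, 17, 14, 18] (length 6). The slice nums[0:4] covers indices [0, 1, 2, 3] with values [5, 5, 18, 17]. Replacing that slice with [52, 52, 63, 62, 90] (different length) produces [52, 52, 63, 62, 90, 14, 18].

[52, 52, 63, 62, 90, 14, 18]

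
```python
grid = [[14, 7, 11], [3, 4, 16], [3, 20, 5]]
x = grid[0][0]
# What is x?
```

grid[0] = [14, 7, 11]. Taking column 0 of that row yields 14.

14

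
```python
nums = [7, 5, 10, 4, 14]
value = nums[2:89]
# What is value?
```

nums has length 5. The slice nums[2:89] selects indices [2, 3, 4] (2->10, 3->4, 4->14), giving [10, 4, 14].

[10, 4, 14]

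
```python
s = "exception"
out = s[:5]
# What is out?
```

s has length 9. The slice s[:5] selects indices [0, 1, 2, 3, 4] (0->'e', 1->'x', 2->'c', 3->'e', 4->'p'), giving 'excep'.

'excep'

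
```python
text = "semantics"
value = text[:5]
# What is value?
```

text has length 9. The slice text[:5] selects indices [0, 1, 2, 3, 4] (0->'s', 1->'e', 2->'m', 3->'a', 4->'n'), giving 'seman'.

'seman'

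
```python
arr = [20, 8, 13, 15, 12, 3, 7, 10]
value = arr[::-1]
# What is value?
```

arr has length 8. The slice arr[::-1] selects indices [7, 6, 5, 4, 3, 2, 1, 0] (7->10, 6->7, 5->3, 4->12, 3->15, 2->13, 1->8, 0->20), giving [10, 7, 3, 12, 15, 13, 8, 20].

[10, 7, 3, 12, 15, 13, 8, 20]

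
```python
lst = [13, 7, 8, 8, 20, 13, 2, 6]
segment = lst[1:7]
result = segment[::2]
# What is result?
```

lst has length 8. The slice lst[1:7] selects indices [1, 2, 3, 4, 5, 6] (1->7, 2->8, 3->8, 4->20, 5->13, 6->2), giving [7, 8, 8, 20, 13, 2]. So segment = [7, 8, 8, 20, 13, 2]. segment has length 6. The slice segment[::2] selects indices [0, 2, 4] (0->7, 2->8, 4->13), giving [7, 8, 13].

[7, 8, 13]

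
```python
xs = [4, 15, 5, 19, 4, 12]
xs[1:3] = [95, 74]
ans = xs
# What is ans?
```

xs starts as [4, 15, 5, 19, 4, 12] (length 6). The slice xs[1:3] covers indices [1, 2] with values [15, 5]. Replacing that slice with [95, 74] (same length) produces [4, 95, 74, 19, 4, 12].

[4, 95, 74, 19, 4, 12]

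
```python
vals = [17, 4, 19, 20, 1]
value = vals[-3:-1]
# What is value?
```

vals has length 5. The slice vals[-3:-1] selects indices [2, 3] (2->19, 3->20), giving [19, 20].

[19, 20]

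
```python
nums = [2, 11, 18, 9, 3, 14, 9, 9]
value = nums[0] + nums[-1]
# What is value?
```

nums has length 8. nums[0] = 2.
nums has length 8. Negative index -1 maps to positive index 8 + (-1) = 7. nums[7] = 9.
Sum: 2 + 9 = 11.

11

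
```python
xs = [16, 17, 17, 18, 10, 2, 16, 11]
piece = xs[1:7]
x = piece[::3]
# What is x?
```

xs has length 8. The slice xs[1:7] selects indices [1, 2, 3, 4, 5, 6] (1->17, 2->17, 3->18, 4->10, 5->2, 6->16), giving [17, 17, 18, 10, 2, 16]. So piece = [17, 17, 18, 10, 2, 16]. piece has length 6. The slice piece[::3] selects indices [0, 3] (0->17, 3->10), giving [17, 10].

[17, 10]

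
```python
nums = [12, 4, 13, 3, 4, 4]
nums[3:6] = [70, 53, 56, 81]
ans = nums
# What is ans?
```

nums starts as [12, 4, 13, 3, 4, 4] (length 6). The slice nums[3:6] covers indices [3, 4, 5] with values [3, 4, 4]. Replacing that slice with [70, 53, 56, 81] (different length) produces [12, 4, 13, 70, 53, 56, 81].

[12, 4, 13, 70, 53, 56, 81]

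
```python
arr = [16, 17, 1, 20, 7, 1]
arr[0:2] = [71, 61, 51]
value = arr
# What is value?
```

arr starts as [16, 17, 1, 20, 7, 1] (length 6). The slice arr[0:2] covers indices [0, 1] with values [16, 17]. Replacing that slice with [71, 61, 51] (different length) produces [71, 61, 51, 1, 20, 7, 1].

[71, 61, 51, 1, 20, 7, 1]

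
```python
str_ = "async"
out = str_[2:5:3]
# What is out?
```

str_ has length 5. The slice str_[2:5:3] selects indices [2] (2->'y'), giving 'y'.

'y'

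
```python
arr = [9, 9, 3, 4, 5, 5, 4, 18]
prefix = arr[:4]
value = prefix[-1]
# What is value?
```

arr has length 8. The slice arr[:4] selects indices [0, 1, 2, 3] (0->9, 1->9, 2->3, 3->4), giving [9, 9, 3, 4]. So prefix = [9, 9, 3, 4]. Then prefix[-1] = 4.

4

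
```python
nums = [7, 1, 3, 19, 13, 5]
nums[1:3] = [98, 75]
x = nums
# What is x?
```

nums starts as [7, 1, 3, 19, 13, 5] (length 6). The slice nums[1:3] covers indices [1, 2] with values [1, 3]. Replacing that slice with [98, 75] (same length) produces [7, 98, 75, 19, 13, 5].

[7, 98, 75, 19, 13, 5]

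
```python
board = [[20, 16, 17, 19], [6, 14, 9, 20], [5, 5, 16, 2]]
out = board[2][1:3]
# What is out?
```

board[2] = [5, 5, 16, 2]. board[2] has length 4. The slice board[2][1:3] selects indices [1, 2] (1->5, 2->16), giving [5, 16].

[5, 16]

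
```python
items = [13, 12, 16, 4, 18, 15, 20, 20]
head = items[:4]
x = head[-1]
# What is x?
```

items has length 8. The slice items[:4] selects indices [0, 1, 2, 3] (0->13, 1->12, 2->16, 3->4), giving [13, 12, 16, 4]. So head = [13, 12, 16, 4]. Then head[-1] = 4.

4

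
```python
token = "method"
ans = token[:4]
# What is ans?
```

token has length 6. The slice token[:4] selects indices [0, 1, 2, 3] (0->'m', 1->'e', 2->'t', 3->'h'), giving 'meth'.

'meth'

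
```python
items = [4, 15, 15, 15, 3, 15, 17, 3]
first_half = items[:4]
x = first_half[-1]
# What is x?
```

items has length 8. The slice items[:4] selects indices [0, 1, 2, 3] (0->4, 1->15, 2->15, 3->15), giving [4, 15, 15, 15]. So first_half = [4, 15, 15, 15]. Then first_half[-1] = 15.

15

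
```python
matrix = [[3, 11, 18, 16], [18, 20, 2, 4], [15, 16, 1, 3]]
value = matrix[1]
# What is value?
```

matrix has 3 rows. Row 1 is [18, 20, 2, 4].

[18, 20, 2, 4]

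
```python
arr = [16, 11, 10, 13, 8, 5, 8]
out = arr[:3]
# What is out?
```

arr has length 7. The slice arr[:3] selects indices [0, 1, 2] (0->16, 1->11, 2->10), giving [16, 11, 10].

[16, 11, 10]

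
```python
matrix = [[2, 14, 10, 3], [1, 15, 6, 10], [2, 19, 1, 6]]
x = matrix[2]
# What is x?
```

matrix has 3 rows. Row 2 is [2, 19, 1, 6].

[2, 19, 1, 6]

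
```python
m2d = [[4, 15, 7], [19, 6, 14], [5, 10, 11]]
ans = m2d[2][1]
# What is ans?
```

m2d[2] = [5, 10, 11]. Taking column 1 of that row yields 10.

10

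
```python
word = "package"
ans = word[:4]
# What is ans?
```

word has length 7. The slice word[:4] selects indices [0, 1, 2, 3] (0->'p', 1->'a', 2->'c', 3->'k'), giving 'pack'.

'pack'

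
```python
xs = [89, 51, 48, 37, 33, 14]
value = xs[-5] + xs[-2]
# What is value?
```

xs has length 6. Negative index -5 maps to positive index 6 + (-5) = 1. xs[1] = 51.
xs has length 6. Negative index -2 maps to positive index 6 + (-2) = 4. xs[4] = 33.
Sum: 51 + 33 = 84.

84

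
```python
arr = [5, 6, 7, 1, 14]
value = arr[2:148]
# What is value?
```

arr has length 5. The slice arr[2:148] selects indices [2, 3, 4] (2->7, 3->1, 4->14), giving [7, 1, 14].

[7, 1, 14]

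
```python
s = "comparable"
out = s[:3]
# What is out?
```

s has length 10. The slice s[:3] selects indices [0, 1, 2] (0->'c', 1->'o', 2->'m'), giving 'com'.

'com'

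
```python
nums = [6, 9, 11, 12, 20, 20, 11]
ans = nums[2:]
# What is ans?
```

nums has length 7. The slice nums[2:] selects indices [2, 3, 4, 5, 6] (2->11, 3->12, 4->20, 5->20, 6->11), giving [11, 12, 20, 20, 11].

[11, 12, 20, 20, 11]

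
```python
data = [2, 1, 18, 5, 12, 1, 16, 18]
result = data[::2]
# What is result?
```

data has length 8. The slice data[::2] selects indices [0, 2, 4, 6] (0->2, 2->18, 4->12, 6->16), giving [2, 18, 12, 16].

[2, 18, 12, 16]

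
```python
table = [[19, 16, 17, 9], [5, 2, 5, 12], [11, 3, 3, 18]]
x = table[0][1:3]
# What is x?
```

table[0] = [19, 16, 17, 9]. table[0] has length 4. The slice table[0][1:3] selects indices [1, 2] (1->16, 2->17), giving [16, 17].

[16, 17]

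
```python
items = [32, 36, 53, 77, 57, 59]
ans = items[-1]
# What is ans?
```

items has length 6. Negative index -1 maps to positive index 6 + (-1) = 5. items[5] = 59.

59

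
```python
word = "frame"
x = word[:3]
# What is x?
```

word has length 5. The slice word[:3] selects indices [0, 1, 2] (0->'f', 1->'r', 2->'a'), giving 'fra'.

'fra'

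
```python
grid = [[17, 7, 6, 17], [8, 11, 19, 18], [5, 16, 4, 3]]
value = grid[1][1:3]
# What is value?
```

grid[1] = [8, 11, 19, 18]. grid[1] has length 4. The slice grid[1][1:3] selects indices [1, 2] (1->11, 2->19), giving [11, 19].

[11, 19]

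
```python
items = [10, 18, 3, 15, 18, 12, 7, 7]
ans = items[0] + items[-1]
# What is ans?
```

items has length 8. items[0] = 10.
items has length 8. Negative index -1 maps to positive index 8 + (-1) = 7. items[7] = 7.
Sum: 10 + 7 = 17.

17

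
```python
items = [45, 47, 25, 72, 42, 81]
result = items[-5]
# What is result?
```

items has length 6. Negative index -5 maps to positive index 6 + (-5) = 1. items[1] = 47.

47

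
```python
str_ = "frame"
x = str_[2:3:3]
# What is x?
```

str_ has length 5. The slice str_[2:3:3] selects indices [2] (2->'a'), giving 'a'.

'a'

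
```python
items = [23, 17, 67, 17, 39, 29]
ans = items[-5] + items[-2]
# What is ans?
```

items has length 6. Negative index -5 maps to positive index 6 + (-5) = 1. items[1] = 17.
items has length 6. Negative index -2 maps to positive index 6 + (-2) = 4. items[4] = 39.
Sum: 17 + 39 = 56.

56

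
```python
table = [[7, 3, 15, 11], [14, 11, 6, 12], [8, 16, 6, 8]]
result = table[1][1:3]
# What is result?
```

table[1] = [14, 11, 6, 12]. table[1] has length 4. The slice table[1][1:3] selects indices [1, 2] (1->11, 2->6), giving [11, 6].

[11, 6]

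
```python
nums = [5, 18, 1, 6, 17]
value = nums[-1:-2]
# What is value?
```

nums has length 5. The slice nums[-1:-2] resolves to an empty index range, so the result is [].

[]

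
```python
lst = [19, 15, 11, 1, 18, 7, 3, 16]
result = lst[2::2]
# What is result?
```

lst has length 8. The slice lst[2::2] selects indices [2, 4, 6] (2->11, 4->18, 6->3), giving [11, 18, 3].

[11, 18, 3]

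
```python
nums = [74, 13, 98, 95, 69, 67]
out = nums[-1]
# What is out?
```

nums has length 6. Negative index -1 maps to positive index 6 + (-1) = 5. nums[5] = 67.

67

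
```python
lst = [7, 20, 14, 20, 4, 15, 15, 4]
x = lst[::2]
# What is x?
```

lst has length 8. The slice lst[::2] selects indices [0, 2, 4, 6] (0->7, 2->14, 4->4, 6->15), giving [7, 14, 4, 15].

[7, 14, 4, 15]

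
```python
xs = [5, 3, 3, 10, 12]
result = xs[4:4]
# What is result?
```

xs has length 5. The slice xs[4:4] resolves to an empty index range, so the result is [].

[]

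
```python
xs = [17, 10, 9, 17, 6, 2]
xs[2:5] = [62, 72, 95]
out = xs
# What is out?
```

xs starts as [17, 10, 9, 17, 6, 2] (length 6). The slice xs[2:5] covers indices [2, 3, 4] with values [9, 17, 6]. Replacing that slice with [62, 72, 95] (same length) produces [17, 10, 62, 72, 95, 2].

[17, 10, 62, 72, 95, 2]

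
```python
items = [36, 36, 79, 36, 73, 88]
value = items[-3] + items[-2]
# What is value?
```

items has length 6. Negative index -3 maps to positive index 6 + (-3) = 3. items[3] = 36.
items has length 6. Negative index -2 maps to positive index 6 + (-2) = 4. items[4] = 73.
Sum: 36 + 73 = 109.

109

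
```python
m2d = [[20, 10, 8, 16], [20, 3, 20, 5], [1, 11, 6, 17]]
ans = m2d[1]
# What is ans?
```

m2d has 3 rows. Row 1 is [20, 3, 20, 5].

[20, 3, 20, 5]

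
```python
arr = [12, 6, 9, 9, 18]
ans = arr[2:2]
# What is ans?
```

arr has length 5. The slice arr[2:2] resolves to an empty index range, so the result is [].

[]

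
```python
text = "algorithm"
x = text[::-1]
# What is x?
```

text has length 9. The slice text[::-1] selects indices [8, 7, 6, 5, 4, 3, 2, 1, 0] (8->'m', 7->'h', 6->'t', 5->'i', 4->'r', 3->'o', 2->'g', 1->'l', 0->'a'), giving 'mhtirogla'.

'mhtirogla'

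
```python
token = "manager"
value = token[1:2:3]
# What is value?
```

token has length 7. The slice token[1:2:3] selects indices [1] (1->'a'), giving 'a'.

'a'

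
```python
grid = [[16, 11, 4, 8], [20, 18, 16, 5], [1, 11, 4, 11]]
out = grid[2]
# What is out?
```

grid has 3 rows. Row 2 is [1, 11, 4, 11].

[1, 11, 4, 11]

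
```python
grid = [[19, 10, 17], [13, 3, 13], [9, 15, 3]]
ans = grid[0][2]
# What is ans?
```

grid[0] = [19, 10, 17]. Taking column 2 of that row yields 17.

17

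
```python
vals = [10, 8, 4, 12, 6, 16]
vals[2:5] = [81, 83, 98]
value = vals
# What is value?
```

vals starts as [10, 8, 4, 12, 6, 16] (length 6). The slice vals[2:5] covers indices [2, 3, 4] with values [4, 12, 6]. Replacing that slice with [81, 83, 98] (same length) produces [10, 8, 81, 83, 98, 16].

[10, 8, 81, 83, 98, 16]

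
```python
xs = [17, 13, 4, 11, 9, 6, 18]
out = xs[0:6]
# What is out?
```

xs has length 7. The slice xs[0:6] selects indices [0, 1, 2, 3, 4, 5] (0->17, 1->13, 2->4, 3->11, 4->9, 5->6), giving [17, 13, 4, 11, 9, 6].

[17, 13, 4, 11, 9, 6]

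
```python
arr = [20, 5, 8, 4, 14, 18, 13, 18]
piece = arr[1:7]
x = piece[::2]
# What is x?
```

arr has length 8. The slice arr[1:7] selects indices [1, 2, 3, 4, 5, 6] (1->5, 2->8, 3->4, 4->14, 5->18, 6->13), giving [5, 8, 4, 14, 18, 13]. So piece = [5, 8, 4, 14, 18, 13]. piece has length 6. The slice piece[::2] selects indices [0, 2, 4] (0->5, 2->4, 4->18), giving [5, 4, 18].

[5, 4, 18]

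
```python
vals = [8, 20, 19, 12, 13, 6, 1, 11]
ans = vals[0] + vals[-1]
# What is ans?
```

vals has length 8. vals[0] = 8.
vals has length 8. Negative index -1 maps to positive index 8 + (-1) = 7. vals[7] = 11.
Sum: 8 + 11 = 19.

19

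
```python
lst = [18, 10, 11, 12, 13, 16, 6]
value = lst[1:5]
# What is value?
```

lst has length 7. The slice lst[1:5] selects indices [1, 2, 3, 4] (1->10, 2->11, 3->12, 4->13), giving [10, 11, 12, 13].

[10, 11, 12, 13]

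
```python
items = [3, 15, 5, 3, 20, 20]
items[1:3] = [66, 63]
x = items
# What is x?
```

items starts as [3, 15, 5, 3, 20, 20] (length 6). The slice items[1:3] covers indices [1, 2] with values [15, 5]. Replacing that slice with [66, 63] (same length) produces [3, 66, 63, 3, 20, 20].

[3, 66, 63, 3, 20, 20]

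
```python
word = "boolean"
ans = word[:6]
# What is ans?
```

word has length 7. The slice word[:6] selects indices [0, 1, 2, 3, 4, 5] (0->'b', 1->'o', 2->'o', 3->'l', 4->'e', 5->'a'), giving 'boolea'.

'boolea'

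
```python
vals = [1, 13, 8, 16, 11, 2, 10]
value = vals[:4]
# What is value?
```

vals has length 7. The slice vals[:4] selects indices [0, 1, 2, 3] (0->1, 1->13, 2->8, 3->16), giving [1, 13, 8, 16].

[1, 13, 8, 16]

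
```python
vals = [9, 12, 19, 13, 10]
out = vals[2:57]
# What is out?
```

vals has length 5. The slice vals[2:57] selects indices [2, 3, 4] (2->19, 3->13, 4->10), giving [19, 13, 10].

[19, 13, 10]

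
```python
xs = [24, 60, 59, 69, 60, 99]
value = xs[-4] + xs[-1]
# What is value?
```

xs has length 6. Negative index -4 maps to positive index 6 + (-4) = 2. xs[2] = 59.
xs has length 6. Negative index -1 maps to positive index 6 + (-1) = 5. xs[5] = 99.
Sum: 59 + 99 = 158.

158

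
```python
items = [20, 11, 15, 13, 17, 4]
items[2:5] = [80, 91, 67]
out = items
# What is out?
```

items starts as [20, 11, 15, 13, 17, 4] (length 6). The slice items[2:5] covers indices [2, 3, 4] with values [15, 13, 17]. Replacing that slice with [80, 91, 67] (same length) produces [20, 11, 80, 91, 67, 4].

[20, 11, 80, 91, 67, 4]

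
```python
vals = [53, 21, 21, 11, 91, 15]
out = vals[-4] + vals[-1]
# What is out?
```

vals has length 6. Negative index -4 maps to positive index 6 + (-4) = 2. vals[2] = 21.
vals has length 6. Negative index -1 maps to positive index 6 + (-1) = 5. vals[5] = 15.
Sum: 21 + 15 = 36.

36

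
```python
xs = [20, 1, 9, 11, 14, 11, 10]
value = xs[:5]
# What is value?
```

xs has length 7. The slice xs[:5] selects indices [0, 1, 2, 3, 4] (0->20, 1->1, 2->9, 3->11, 4->14), giving [20, 1, 9, 11, 14].

[20, 1, 9, 11, 14]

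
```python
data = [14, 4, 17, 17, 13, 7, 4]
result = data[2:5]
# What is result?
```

data has length 7. The slice data[2:5] selects indices [2, 3, 4] (2->17, 3->17, 4->13), giving [17, 17, 13].

[17, 17, 13]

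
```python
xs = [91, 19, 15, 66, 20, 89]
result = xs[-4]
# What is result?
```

xs has length 6. Negative index -4 maps to positive index 6 + (-4) = 2. xs[2] = 15.

15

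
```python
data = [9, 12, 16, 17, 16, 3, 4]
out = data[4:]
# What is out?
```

data has length 7. The slice data[4:] selects indices [4, 5, 6] (4->16, 5->3, 6->4), giving [16, 3, 4].

[16, 3, 4]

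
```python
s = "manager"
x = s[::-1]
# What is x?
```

s has length 7. The slice s[::-1] selects indices [6, 5, 4, 3, 2, 1, 0] (6->'r', 5->'e', 4->'g', 3->'a', 2->'n', 1->'a', 0->'m'), giving 'reganam'.

'reganam'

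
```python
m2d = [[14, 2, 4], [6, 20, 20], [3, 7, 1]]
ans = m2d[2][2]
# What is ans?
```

m2d[2] = [3, 7, 1]. Taking column 2 of that row yields 1.

1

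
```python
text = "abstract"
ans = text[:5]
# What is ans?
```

text has length 8. The slice text[:5] selects indices [0, 1, 2, 3, 4] (0->'a', 1->'b', 2->'s', 3->'t', 4->'r'), giving 'abstr'.

'abstr'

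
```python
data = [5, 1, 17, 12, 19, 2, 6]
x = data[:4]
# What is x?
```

data has length 7. The slice data[:4] selects indices [0, 1, 2, 3] (0->5, 1->1, 2->17, 3->12), giving [5, 1, 17, 12].

[5, 1, 17, 12]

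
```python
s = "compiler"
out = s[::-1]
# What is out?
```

s has length 8. The slice s[::-1] selects indices [7, 6, 5, 4, 3, 2, 1, 0] (7->'r', 6->'e', 5->'l', 4->'i', 3->'p', 2->'m', 1->'o', 0->'c'), giving 'relipmoc'.

'relipmoc'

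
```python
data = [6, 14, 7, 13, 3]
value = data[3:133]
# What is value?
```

data has length 5. The slice data[3:133] selects indices [3, 4] (3->13, 4->3), giving [13, 3].

[13, 3]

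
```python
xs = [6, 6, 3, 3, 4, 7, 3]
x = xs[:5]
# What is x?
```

xs has length 7. The slice xs[:5] selects indices [0, 1, 2, 3, 4] (0->6, 1->6, 2->3, 3->3, 4->4), giving [6, 6, 3, 3, 4].

[6, 6, 3, 3, 4]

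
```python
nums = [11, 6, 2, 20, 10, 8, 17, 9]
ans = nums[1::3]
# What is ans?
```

nums has length 8. The slice nums[1::3] selects indices [1, 4, 7] (1->6, 4->10, 7->9), giving [6, 10, 9].

[6, 10, 9]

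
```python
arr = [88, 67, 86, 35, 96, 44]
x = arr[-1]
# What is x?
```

arr has length 6. Negative index -1 maps to positive index 6 + (-1) = 5. arr[5] = 44.

44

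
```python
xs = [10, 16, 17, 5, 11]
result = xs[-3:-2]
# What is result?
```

xs has length 5. The slice xs[-3:-2] selects indices [2] (2->17), giving [17].

[17]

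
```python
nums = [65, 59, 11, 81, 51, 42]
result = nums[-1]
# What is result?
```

nums has length 6. Negative index -1 maps to positive index 6 + (-1) = 5. nums[5] = 42.

42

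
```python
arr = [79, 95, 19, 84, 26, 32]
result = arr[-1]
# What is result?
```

arr has length 6. Negative index -1 maps to positive index 6 + (-1) = 5. arr[5] = 32.

32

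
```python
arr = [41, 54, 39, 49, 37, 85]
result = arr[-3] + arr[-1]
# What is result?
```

arr has length 6. Negative index -3 maps to positive index 6 + (-3) = 3. arr[3] = 49.
arr has length 6. Negative index -1 maps to positive index 6 + (-1) = 5. arr[5] = 85.
Sum: 49 + 85 = 134.

134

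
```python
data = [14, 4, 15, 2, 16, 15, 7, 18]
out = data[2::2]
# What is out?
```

data has length 8. The slice data[2::2] selects indices [2, 4, 6] (2->15, 4->16, 6->7), giving [15, 16, 7].

[15, 16, 7]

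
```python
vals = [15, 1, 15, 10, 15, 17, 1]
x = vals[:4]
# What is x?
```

vals has length 7. The slice vals[:4] selects indices [0, 1, 2, 3] (0->15, 1->1, 2->15, 3->10), giving [15, 1, 15, 10].

[15, 1, 15, 10]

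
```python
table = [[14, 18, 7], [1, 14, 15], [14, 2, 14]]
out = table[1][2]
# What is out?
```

table[1] = [1, 14, 15]. Taking column 2 of that row yields 15.

15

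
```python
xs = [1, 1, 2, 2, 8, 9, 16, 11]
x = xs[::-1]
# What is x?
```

xs has length 8. The slice xs[::-1] selects indices [7, 6, 5, 4, 3, 2, 1, 0] (7->11, 6->16, 5->9, 4->8, 3->2, 2->2, 1->1, 0->1), giving [11, 16, 9, 8, 2, 2, 1, 1].

[11, 16, 9, 8, 2, 2, 1, 1]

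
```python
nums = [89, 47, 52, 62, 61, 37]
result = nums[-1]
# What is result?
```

nums has length 6. Negative index -1 maps to positive index 6 + (-1) = 5. nums[5] = 37.

37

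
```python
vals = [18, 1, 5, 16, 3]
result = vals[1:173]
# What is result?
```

vals has length 5. The slice vals[1:173] selects indices [1, 2, 3, 4] (1->1, 2->5, 3->16, 4->3), giving [1, 5, 16, 3].

[1, 5, 16, 3]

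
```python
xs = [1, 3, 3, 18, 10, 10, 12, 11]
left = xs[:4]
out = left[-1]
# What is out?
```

xs has length 8. The slice xs[:4] selects indices [0, 1, 2, 3] (0->1, 1->3, 2->3, 3->18), giving [1, 3, 3, 18]. So left = [1, 3, 3, 18]. Then left[-1] = 18.

18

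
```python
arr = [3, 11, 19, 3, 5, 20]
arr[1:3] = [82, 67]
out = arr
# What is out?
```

arr starts as [3, 11, 19, 3, 5, 20] (length 6). The slice arr[1:3] covers indices [1, 2] with values [11, 19]. Replacing that slice with [82, 67] (same length) produces [3, 82, 67, 3, 5, 20].

[3, 82, 67, 3, 5, 20]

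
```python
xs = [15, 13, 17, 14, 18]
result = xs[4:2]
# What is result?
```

xs has length 5. The slice xs[4:2] resolves to an empty index range, so the result is [].

[]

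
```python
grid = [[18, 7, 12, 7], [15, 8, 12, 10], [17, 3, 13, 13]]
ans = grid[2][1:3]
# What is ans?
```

grid[2] = [17, 3, 13, 13]. grid[2] has length 4. The slice grid[2][1:3] selects indices [1, 2] (1->3, 2->13), giving [3, 13].

[3, 13]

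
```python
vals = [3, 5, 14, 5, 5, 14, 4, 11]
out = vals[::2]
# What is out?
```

vals has length 8. The slice vals[::2] selects indices [0, 2, 4, 6] (0->3, 2->14, 4->5, 6->4), giving [3, 14, 5, 4].

[3, 14, 5, 4]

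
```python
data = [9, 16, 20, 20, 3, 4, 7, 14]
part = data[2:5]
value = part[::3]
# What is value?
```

data has length 8. The slice data[2:5] selects indices [2, 3, 4] (2->20, 3->20, 4->3), giving [20, 20, 3]. So part = [20, 20, 3]. part has length 3. The slice part[::3] selects indices [0] (0->20), giving [20].

[20]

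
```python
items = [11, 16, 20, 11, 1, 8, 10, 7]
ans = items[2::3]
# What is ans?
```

items has length 8. The slice items[2::3] selects indices [2, 5] (2->20, 5->8), giving [20, 8].

[20, 8]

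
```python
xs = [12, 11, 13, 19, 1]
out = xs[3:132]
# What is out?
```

xs has length 5. The slice xs[3:132] selects indices [3, 4] (3->19, 4->1), giving [19, 1].

[19, 1]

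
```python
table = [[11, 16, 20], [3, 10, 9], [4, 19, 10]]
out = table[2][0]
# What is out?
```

table[2] = [4, 19, 10]. Taking column 0 of that row yields 4.

4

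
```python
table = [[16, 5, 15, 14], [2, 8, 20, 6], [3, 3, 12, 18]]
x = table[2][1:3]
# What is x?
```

table[2] = [3, 3, 12, 18]. table[2] has length 4. The slice table[2][1:3] selects indices [1, 2] (1->3, 2->12), giving [3, 12].

[3, 12]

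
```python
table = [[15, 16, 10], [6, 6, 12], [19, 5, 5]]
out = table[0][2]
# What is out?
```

table[0] = [15, 16, 10]. Taking column 2 of that row yields 10.

10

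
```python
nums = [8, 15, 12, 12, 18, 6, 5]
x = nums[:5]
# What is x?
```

nums has length 7. The slice nums[:5] selects indices [0, 1, 2, 3, 4] (0->8, 1->15, 2->12, 3->12, 4->18), giving [8, 15, 12, 12, 18].

[8, 15, 12, 12, 18]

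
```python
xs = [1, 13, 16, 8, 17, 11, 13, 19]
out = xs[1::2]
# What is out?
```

xs has length 8. The slice xs[1::2] selects indices [1, 3, 5, 7] (1->13, 3->8, 5->11, 7->19), giving [13, 8, 11, 19].

[13, 8, 11, 19]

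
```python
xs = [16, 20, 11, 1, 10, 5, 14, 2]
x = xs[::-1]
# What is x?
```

xs has length 8. The slice xs[::-1] selects indices [7, 6, 5, 4, 3, 2, 1, 0] (7->2, 6->14, 5->5, 4->10, 3->1, 2->11, 1->20, 0->16), giving [2, 14, 5, 10, 1, 11, 20, 16].

[2, 14, 5, 10, 1, 11, 20, 16]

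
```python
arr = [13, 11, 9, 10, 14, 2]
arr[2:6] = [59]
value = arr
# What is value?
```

arr starts as [13, 11, 9, 10, 14, 2] (length 6). The slice arr[2:6] covers indices [2, 3, 4, 5] with values [9, 10, 14, 2]. Replacing that slice with [59] (different length) produces [13, 11, 59].

[13, 11, 59]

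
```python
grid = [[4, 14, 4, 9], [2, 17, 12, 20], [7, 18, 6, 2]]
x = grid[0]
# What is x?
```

grid has 3 rows. Row 0 is [4, 14, 4, 9].

[4, 14, 4, 9]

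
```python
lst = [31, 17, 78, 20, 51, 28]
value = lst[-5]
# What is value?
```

lst has length 6. Negative index -5 maps to positive index 6 + (-5) = 1. lst[1] = 17.

17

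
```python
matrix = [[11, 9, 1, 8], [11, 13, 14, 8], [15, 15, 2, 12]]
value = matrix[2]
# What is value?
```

matrix has 3 rows. Row 2 is [15, 15, 2, 12].

[15, 15, 2, 12]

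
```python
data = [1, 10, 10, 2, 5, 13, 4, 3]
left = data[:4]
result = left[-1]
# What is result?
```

data has length 8. The slice data[:4] selects indices [0, 1, 2, 3] (0->1, 1->10, 2->10, 3->2), giving [1, 10, 10, 2]. So left = [1, 10, 10, 2]. Then left[-1] = 2.

2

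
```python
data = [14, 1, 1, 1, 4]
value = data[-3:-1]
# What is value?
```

data has length 5. The slice data[-3:-1] selects indices [2, 3] (2->1, 3->1), giving [1, 1].

[1, 1]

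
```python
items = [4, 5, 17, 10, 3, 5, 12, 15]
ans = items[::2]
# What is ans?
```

items has length 8. The slice items[::2] selects indices [0, 2, 4, 6] (0->4, 2->17, 4->3, 6->12), giving [4, 17, 3, 12].

[4, 17, 3, 12]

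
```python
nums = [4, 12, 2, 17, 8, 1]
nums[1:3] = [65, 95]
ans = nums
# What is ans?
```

nums starts as [4, 12, 2, 17, 8, 1] (length 6). The slice nums[1:3] covers indices [1, 2] with values [12, 2]. Replacing that slice with [65, 95] (same length) produces [4, 65, 95, 17, 8, 1].

[4, 65, 95, 17, 8, 1]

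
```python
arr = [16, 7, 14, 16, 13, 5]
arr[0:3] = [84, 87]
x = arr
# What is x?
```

arr starts as [16, 7, 14, 16, 13, 5] (length 6). The slice arr[0:3] covers indices [0, 1, 2] with values [16, 7, 14]. Replacing that slice with [84, 87] (different length) produces [84, 87, 16, 13, 5].

[84, 87, 16, 13, 5]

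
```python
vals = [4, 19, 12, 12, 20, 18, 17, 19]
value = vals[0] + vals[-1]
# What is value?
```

vals has length 8. vals[0] = 4.
vals has length 8. Negative index -1 maps to positive index 8 + (-1) = 7. vals[7] = 19.
Sum: 4 + 19 = 23.

23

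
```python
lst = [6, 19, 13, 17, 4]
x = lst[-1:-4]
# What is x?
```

lst has length 5. The slice lst[-1:-4] resolves to an empty index range, so the result is [].

[]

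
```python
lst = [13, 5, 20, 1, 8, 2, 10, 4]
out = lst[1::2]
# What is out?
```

lst has length 8. The slice lst[1::2] selects indices [1, 3, 5, 7] (1->5, 3->1, 5->2, 7->4), giving [5, 1, 2, 4].

[5, 1, 2, 4]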